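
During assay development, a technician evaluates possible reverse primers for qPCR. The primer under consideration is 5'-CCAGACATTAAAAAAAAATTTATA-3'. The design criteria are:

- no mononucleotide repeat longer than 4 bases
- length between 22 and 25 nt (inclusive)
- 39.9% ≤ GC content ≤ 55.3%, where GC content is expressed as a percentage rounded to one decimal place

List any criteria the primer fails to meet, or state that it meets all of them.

Base counts: A=14, T=6, G=1, C=3 (length 24).
homopolymer run: longest run = 9, exceeds 4 ✗
length: length 24 ✓
GC content: GC 4/24 = 16.7%, outside 39.9–55.3% ✗

Fails: homopolymer run, GC content.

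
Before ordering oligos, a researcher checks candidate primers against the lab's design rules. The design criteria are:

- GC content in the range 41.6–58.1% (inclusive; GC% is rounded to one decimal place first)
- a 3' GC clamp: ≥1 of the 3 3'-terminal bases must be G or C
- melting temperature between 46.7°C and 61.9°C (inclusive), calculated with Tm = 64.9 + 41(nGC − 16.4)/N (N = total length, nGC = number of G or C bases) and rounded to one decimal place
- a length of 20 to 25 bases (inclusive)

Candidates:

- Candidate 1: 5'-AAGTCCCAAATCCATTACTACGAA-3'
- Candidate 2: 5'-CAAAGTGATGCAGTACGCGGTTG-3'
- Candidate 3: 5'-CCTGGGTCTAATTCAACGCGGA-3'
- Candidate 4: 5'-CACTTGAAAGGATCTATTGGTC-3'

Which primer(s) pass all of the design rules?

Candidate 1 (24 nt, A=10 T=5 G=2 C=7): GC 9/24 = 37.5%, outside 41.6–58.1% ✗; 3' end GAA has 1 G/C ✓; Tm = 64.9 + 41·(9 − 16.4)/24 = 52.3°C ✓; length 24 ✓ — fails.
Candidate 2 (23 nt, A=6 T=5 G=8 C=4): GC 12/23 = 52.2% ✓; 3' end TTG has 1 G/C ✓; Tm = 64.9 + 41·(12 − 16.4)/23 = 57.1°C ✓; length 23 ✓ — passes.
Candidate 3 (22 nt, A=5 T=5 G=6 C=6): GC 12/22 = 54.5% ✓; 3' end GGA has 2 G/C ✓; Tm = 64.9 + 41·(12 − 16.4)/22 = 56.7°C ✓; length 22 ✓ — passes.
Candidate 4 (22 nt, A=6 T=7 G=5 C=4): GC 9/22 = 40.9%, outside 41.6–58.1% ✗; 3' end GTC has 2 G/C ✓; Tm = 64.9 + 41·(9 − 16.4)/22 = 51.1°C ✓; length 22 ✓ — fails.

Candidate 2 and Candidate 3.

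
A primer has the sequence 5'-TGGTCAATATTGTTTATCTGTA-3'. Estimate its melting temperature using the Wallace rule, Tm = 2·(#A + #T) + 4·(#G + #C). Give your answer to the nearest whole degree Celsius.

56°C

Base counts: A=5, T=11, G=4, C=2 (length 22).
Tm = 2·(5+11) + 4·(4+2) = 2·16 + 4·6 = 32 + 24 = 56°C.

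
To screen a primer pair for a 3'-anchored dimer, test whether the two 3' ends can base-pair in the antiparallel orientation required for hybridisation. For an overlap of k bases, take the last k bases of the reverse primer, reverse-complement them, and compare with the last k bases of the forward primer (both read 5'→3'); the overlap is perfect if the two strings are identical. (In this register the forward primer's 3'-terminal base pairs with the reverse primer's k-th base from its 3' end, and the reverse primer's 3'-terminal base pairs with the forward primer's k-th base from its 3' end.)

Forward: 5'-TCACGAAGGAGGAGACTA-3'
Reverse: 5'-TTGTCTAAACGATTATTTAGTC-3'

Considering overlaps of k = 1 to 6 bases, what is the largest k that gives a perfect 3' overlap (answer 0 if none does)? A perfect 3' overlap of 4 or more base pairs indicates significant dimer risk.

Longest perfect overlap: 5 complementary base pairs; significant dimer risk (threshold 4).

Last 6 bases (5'→3') — forward …AGACTA, reverse …TTAGTC.
Reverse complement of the reverse primer's last 6 bases: GACTAA; its first k bases are the reverse complement of the reverse primer's last k bases, so a perfect k-base overlap needs the forward primer's last k bases to equal them.
Comparing (forward last k vs required): k=1: A vs G ✗; k=2: TA vs GA ✗; k=3: CTA vs GAC ✗; k=4: ACTA vs GACT ✗; k=5: GACTA vs GACTA ✓; k=6: AGACTA vs GACTAA ✗.
Only k = 5 is perfect, so the longest perfect 3' overlap is 5.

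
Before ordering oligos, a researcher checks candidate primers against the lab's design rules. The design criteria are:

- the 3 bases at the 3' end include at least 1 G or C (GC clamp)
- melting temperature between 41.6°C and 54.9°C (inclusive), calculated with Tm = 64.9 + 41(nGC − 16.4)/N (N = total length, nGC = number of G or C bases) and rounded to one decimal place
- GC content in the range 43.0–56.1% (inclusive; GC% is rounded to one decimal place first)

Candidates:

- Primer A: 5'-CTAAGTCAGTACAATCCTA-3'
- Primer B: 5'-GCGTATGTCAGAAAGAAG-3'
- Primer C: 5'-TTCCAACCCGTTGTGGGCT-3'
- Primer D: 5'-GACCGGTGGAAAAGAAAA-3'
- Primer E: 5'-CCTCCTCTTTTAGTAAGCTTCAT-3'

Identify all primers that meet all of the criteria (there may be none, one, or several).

Primer B only.

Primer A (19 nt, A=7 T=5 G=2 C=5): 3' end CTA has 1 G/C ✓; Tm = 64.9 + 41·(7 − 16.4)/19 = 44.6°C ✓; GC 7/19 = 36.8%, outside 43.0–56.1% ✗ — fails.
Primer B (18 nt, A=7 T=3 G=6 C=2): 3' end AAG has 1 G/C ✓; Tm = 64.9 + 41·(8 − 16.4)/18 = 45.8°C ✓; GC 8/18 = 44.4% ✓ — passes.
Primer C (19 nt, A=2 T=6 G=5 C=6): 3' end GCT has 2 G/C ✓; Tm = 64.9 + 41·(11 − 16.4)/19 = 53.2°C ✓; GC 11/19 = 57.9%, outside 43.0–56.1% ✗ — fails.
Primer D (18 nt, A=9 T=1 G=6 C=2): 3' end AAA has 0 G/C, need ≥1 ✗; Tm = 64.9 + 41·(8 − 16.4)/18 = 45.8°C ✓; GC 8/18 = 44.4% ✓ — fails.
Primer E (23 nt, A=4 T=10 G=2 C=7): 3' end CAT has 1 G/C ✓; Tm = 64.9 + 41·(9 − 16.4)/23 = 51.7°C ✓; GC 9/23 = 39.1%, outside 43.0–56.1% ✗ — fails.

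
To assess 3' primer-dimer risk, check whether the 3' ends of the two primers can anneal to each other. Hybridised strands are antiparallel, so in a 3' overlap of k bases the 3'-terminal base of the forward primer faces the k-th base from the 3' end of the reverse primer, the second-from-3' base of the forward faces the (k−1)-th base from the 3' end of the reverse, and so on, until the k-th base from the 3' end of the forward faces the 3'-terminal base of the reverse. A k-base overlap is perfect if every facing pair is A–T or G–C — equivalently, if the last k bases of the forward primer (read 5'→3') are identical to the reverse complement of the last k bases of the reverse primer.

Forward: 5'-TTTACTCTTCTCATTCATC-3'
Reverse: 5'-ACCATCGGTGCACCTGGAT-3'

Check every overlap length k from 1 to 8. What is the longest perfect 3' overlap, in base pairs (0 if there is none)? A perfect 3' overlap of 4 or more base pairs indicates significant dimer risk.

Last 8 bases (5'→3') — forward …CATTCATC, reverse …ACCTGGAT.
Reverse complement of the reverse primer's last 8 bases: ATCCAGGT; its first k bases are the reverse complement of the reverse primer's last k bases, so a perfect k-base overlap needs the forward primer's last k bases to equal them.
Comparing (forward last k vs required): k=1: C vs A ✗; k=2: TC vs AT ✗; k=3: ATC vs ATC ✓; k=4: CATC vs ATCC ✗; k=5: TCATC vs ATCCA ✗; k=6: TTCATC vs ATCCAG ✗; k=7: ATTCATC vs ATCCAGG ✗; k=8: CATTCATC vs ATCCAGGT ✗.
Only k = 3 is perfect, so the longest perfect 3' overlap is 3.

Longest perfect overlap: 3 complementary base pairs; below the dimer-risk threshold (threshold 4).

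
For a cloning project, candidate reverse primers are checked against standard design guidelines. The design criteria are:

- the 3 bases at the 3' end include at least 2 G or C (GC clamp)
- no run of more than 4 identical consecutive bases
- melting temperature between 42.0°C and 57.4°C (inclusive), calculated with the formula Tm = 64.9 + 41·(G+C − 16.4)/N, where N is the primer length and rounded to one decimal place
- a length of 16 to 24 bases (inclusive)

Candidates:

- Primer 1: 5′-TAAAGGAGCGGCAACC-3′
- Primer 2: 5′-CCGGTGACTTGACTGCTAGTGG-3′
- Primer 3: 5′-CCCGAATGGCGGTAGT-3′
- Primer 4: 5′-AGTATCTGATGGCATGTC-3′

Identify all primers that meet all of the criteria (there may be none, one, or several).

Primer 1 and Primer 4.

Primer 1 (16 nt, A=6 T=1 G=5 C=4): 3' end ACC has 2 G/C ✓; longest run = 3 ✓; Tm = 64.9 + 41·(9 − 16.4)/16 = 45.9°C ✓; length 16 ✓ — passes.
Primer 2 (22 nt, A=3 T=6 G=8 C=5): 3' end TGG has 2 G/C ✓; longest run = 2 ✓; Tm = 64.9 + 41·(13 − 16.4)/22 = 58.6°C, outside 42.0–57.4°C ✗; length 22 ✓ — fails.
Primer 3 (16 nt, A=3 T=3 G=6 C=4): 3' end AGT has 1 G/C, need ≥2 ✗; longest run = 3 ✓; Tm = 64.9 + 41·(10 − 16.4)/16 = 48.5°C ✓; length 16 ✓ — fails.
Primer 4 (18 nt, A=4 T=6 G=5 C=3): 3' end GTC has 2 G/C ✓; longest run = 2 ✓; Tm = 64.9 + 41·(8 − 16.4)/18 = 45.8°C ✓; length 18 ✓ — passes.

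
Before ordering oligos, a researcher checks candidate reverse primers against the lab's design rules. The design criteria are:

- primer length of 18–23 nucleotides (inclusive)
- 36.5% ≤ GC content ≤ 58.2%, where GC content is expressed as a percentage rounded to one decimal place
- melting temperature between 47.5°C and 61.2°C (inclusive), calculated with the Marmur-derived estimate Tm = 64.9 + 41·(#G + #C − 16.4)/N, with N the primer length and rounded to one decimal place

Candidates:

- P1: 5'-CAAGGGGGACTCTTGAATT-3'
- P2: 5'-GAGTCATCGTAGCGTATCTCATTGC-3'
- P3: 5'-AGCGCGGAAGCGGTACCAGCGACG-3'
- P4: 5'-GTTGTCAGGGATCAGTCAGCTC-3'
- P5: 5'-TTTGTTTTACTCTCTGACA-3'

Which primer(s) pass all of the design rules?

P1 and P4.

P1 (19 nt, A=5 T=5 G=6 C=3): length 19 ✓; GC 9/19 = 47.4% ✓; Tm = 64.9 + 41·(9 − 16.4)/19 = 48.9°C ✓ — passes.
P2 (25 nt, A=5 T=8 G=6 C=6): length 25, outside 18–23 ✗; GC 12/25 = 48.0% ✓; Tm = 64.9 + 41·(12 − 16.4)/25 = 57.7°C ✓ — fails.
P3 (24 nt, A=6 T=1 G=10 C=7): length 24, outside 18–23 ✗; GC 17/24 = 70.8%, outside 36.5–58.2% ✗; Tm = 64.9 + 41·(17 − 16.4)/24 = 65.9°C, outside 47.5–61.2°C ✗ — fails.
P4 (22 nt, A=4 T=6 G=7 C=5): length 22 ✓; GC 12/22 = 54.5% ✓; Tm = 64.9 + 41·(12 − 16.4)/22 = 56.7°C ✓ — passes.
P5 (19 nt, A=3 T=10 G=2 C=4): length 19 ✓; GC 6/19 = 31.6%, outside 36.5–58.2% ✗; Tm = 64.9 + 41·(6 − 16.4)/19 = 42.5°C, outside 47.5–61.2°C ✗ — fails.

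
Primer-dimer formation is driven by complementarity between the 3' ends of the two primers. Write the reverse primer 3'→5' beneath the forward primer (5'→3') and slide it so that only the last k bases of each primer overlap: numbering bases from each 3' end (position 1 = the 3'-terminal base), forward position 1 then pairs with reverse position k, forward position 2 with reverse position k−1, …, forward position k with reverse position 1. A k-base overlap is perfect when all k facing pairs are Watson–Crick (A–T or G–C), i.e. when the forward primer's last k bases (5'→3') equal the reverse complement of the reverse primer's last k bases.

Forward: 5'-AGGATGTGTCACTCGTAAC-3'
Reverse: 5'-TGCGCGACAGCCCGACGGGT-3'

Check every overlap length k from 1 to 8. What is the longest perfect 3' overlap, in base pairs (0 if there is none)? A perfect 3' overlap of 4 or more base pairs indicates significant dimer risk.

Last 8 bases (5'→3') — forward …CTCGTAAC, reverse …CGACGGGT.
Reverse complement of the reverse primer's last 8 bases: ACCCGTCG; its first k bases are the reverse complement of the reverse primer's last k bases, so a perfect k-base overlap needs the forward primer's last k bases to equal them.
Comparing (forward last k vs required): k=1: C vs A ✗; k=2: AC vs AC ✓; k=3: AAC vs ACC ✗; k=4: TAAC vs ACCC ✗; k=5: GTAAC vs ACCCG ✗; k=6: CGTAAC vs ACCCGT ✗; k=7: TCGTAAC vs ACCCGTC ✗; k=8: CTCGTAAC vs ACCCGTCG ✗.
Only k = 2 is perfect, so the longest perfect 3' overlap is 2.

Longest perfect overlap: 2 complementary base pairs; below the dimer-risk threshold (threshold 4).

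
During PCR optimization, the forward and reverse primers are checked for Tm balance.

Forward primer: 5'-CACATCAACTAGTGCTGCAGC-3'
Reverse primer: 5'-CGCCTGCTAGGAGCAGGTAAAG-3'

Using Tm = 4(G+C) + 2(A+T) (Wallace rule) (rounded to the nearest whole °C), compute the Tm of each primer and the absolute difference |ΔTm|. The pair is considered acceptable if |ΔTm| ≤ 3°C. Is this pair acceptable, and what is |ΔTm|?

Forward: A=6 T=4 G=4 C=7 → Tm = 2·10 + 4·11 = 64°C.
Reverse: A=6 T=3 G=8 C=5 → Tm = 2·9 + 4·13 = 70°C.
|ΔTm| = |64 − 70| = 6°C, > 3°C.

|ΔTm| = 6°C; the pair is not acceptable.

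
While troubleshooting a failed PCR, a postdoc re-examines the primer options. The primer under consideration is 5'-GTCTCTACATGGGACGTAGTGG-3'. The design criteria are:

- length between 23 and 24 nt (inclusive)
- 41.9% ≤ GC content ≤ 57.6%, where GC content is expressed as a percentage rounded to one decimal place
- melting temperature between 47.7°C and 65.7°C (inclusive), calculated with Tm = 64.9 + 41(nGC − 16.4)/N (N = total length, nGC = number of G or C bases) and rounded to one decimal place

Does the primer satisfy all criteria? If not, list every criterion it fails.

Fails: length.

Base counts: A=4, T=6, G=8, C=4 (length 22).
length: length 22, outside 23–24 ✗
GC content: GC 12/22 = 54.5% ✓
Tm: Tm = 64.9 + 41·(12 − 16.4)/22 = 56.7°C ✓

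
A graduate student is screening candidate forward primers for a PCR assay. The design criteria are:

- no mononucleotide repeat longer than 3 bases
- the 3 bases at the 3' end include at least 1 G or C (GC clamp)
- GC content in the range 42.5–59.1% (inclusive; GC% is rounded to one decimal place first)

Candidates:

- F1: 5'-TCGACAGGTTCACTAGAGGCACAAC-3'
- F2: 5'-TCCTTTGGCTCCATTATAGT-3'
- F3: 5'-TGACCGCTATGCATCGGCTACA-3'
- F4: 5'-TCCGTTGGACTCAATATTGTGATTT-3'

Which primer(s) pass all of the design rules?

F1 (25 nt, A=8 T=4 G=6 C=7): longest run = 2 ✓; 3' end AAC has 1 G/C ✓; GC 13/25 = 52.0% ✓ — passes.
F2 (20 nt, A=3 T=9 G=3 C=5): longest run = 3 ✓; 3' end AGT has 1 G/C ✓; GC 8/20 = 40.0%, outside 42.5–59.1% ✗ — fails.
F3 (22 nt, A=5 T=5 G=5 C=7): longest run = 2 ✓; 3' end ACA has 1 G/C ✓; GC 12/22 = 54.5% ✓ — passes.
F4 (25 nt, A=5 T=11 G=5 C=4): longest run = 3 ✓; 3' end TTT has 0 G/C, need ≥1 ✗; GC 9/25 = 36.0%, outside 42.5–59.1% ✗ — fails.

F1 and F3.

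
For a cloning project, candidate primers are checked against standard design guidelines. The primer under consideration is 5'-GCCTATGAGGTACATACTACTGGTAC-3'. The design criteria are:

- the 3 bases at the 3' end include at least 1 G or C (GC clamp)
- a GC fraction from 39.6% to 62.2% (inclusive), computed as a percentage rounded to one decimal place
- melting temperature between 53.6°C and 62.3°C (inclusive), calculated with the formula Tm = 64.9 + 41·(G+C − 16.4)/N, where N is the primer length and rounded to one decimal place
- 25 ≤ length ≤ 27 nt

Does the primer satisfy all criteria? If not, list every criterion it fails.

Meets all criteria.

Base counts: A=7, T=7, G=6, C=6 (length 26).
GC clamp: 3' end TAC has 1 G/C ✓
GC content: GC 12/26 = 46.2% ✓
Tm: Tm = 64.9 + 41·(12 − 16.4)/26 = 58.0°C ✓
length: length 26 ✓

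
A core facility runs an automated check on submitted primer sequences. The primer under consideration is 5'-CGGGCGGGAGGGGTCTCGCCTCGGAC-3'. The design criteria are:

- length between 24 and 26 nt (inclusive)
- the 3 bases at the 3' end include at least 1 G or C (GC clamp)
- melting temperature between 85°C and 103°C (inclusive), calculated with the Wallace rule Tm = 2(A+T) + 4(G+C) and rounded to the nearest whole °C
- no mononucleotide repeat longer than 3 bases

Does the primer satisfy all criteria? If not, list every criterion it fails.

Base counts: A=2, T=3, G=13, C=8 (length 26).
length: length 26 ✓
GC clamp: 3' end GAC has 2 G/C ✓
Tm: Tm = 2·5 + 4·21 = 94°C ✓
homopolymer run: longest run = 4, exceeds 3 ✗

Fails: homopolymer run.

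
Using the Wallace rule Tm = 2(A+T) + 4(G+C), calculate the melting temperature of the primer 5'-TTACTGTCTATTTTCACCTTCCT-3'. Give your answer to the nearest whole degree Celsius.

62°C

Base counts: A=3, T=12, G=1, C=7 (length 23).
Tm = 2·(3+12) + 4·(1+7) = 2·15 + 4·8 = 30 + 32 = 62°C.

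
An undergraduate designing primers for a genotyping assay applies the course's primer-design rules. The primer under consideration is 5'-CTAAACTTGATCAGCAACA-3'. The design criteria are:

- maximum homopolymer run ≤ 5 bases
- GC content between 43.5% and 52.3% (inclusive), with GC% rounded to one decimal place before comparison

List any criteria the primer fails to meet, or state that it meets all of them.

Fails: GC content.

Base counts: A=8, T=4, G=2, C=5 (length 19).
homopolymer run: longest run = 3 ✓
GC content: GC 7/19 = 36.8%, outside 43.5–52.3% ✗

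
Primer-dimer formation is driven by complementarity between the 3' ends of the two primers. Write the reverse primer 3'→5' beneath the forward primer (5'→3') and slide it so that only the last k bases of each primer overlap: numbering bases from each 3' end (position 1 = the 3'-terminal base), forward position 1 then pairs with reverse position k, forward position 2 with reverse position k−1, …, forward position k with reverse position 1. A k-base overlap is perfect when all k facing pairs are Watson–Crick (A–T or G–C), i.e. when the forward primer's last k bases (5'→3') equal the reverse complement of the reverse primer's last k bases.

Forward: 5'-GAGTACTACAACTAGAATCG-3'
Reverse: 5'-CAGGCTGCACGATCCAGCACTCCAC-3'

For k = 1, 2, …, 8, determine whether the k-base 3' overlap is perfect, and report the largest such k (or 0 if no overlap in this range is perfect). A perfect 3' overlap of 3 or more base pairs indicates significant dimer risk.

Longest perfect overlap: 1 complementary base pair; below the dimer-risk threshold (threshold 3).

Last 8 bases (5'→3') — forward …TAGAATCG, reverse …CACTCCAC.
Reverse complement of the reverse primer's last 8 bases: GTGGAGTG; its first k bases are the reverse complement of the reverse primer's last k bases, so a perfect k-base overlap needs the forward primer's last k bases to equal them.
Comparing (forward last k vs required): k=1: G vs G ✓; k=2: CG vs GT ✗; k=3: TCG vs GTG ✗; k=4: ATCG vs GTGG ✗; k=5: AATCG vs GTGGA ✗; k=6: GAATCG vs GTGGAG ✗; k=7: AGAATCG vs GTGGAGT ✗; k=8: TAGAATCG vs GTGGAGTG ✗.
Only k = 1 is perfect, so the longest perfect 3' overlap is 1.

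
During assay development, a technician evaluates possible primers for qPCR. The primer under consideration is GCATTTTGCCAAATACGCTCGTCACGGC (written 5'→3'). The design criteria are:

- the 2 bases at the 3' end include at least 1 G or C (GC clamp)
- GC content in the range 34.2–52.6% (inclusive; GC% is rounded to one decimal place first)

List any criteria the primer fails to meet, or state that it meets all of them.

Base counts: A=6, T=7, G=6, C=9 (length 28).
GC clamp: 3' end GC has 2 G/C ✓
GC content: GC 15/28 = 53.6%, outside 34.2–52.6% ✗

Fails: GC content.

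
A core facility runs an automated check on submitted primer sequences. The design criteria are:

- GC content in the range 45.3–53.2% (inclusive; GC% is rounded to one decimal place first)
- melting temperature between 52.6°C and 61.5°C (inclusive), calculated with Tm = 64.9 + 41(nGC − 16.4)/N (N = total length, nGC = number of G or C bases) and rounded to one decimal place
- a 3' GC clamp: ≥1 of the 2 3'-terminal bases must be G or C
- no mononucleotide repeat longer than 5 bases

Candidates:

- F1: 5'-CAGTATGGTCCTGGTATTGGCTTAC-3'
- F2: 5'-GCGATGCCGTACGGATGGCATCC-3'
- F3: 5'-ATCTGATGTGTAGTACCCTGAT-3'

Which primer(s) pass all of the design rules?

F1 (25 nt, A=4 T=9 G=7 C=5): GC 12/25 = 48.0% ✓; Tm = 64.9 + 41·(12 − 16.4)/25 = 57.7°C ✓; 3' end AC has 1 G/C ✓; longest run = 2 ✓ — passes.
F2 (23 nt, A=4 T=4 G=8 C=7): GC 15/23 = 65.2%, outside 45.3–53.2% ✗; Tm = 64.9 + 41·(15 − 16.4)/23 = 62.4°C, outside 52.6–61.5°C ✗; 3' end CC has 2 G/C ✓; longest run = 2 ✓ — fails.
F3 (22 nt, A=5 T=8 G=5 C=4): GC 9/22 = 40.9%, outside 45.3–53.2% ✗; Tm = 64.9 + 41·(9 − 16.4)/22 = 51.1°C, outside 52.6–61.5°C ✗; 3' end AT has 0 G/C, need ≥1 ✗; longest run = 3 ✓ — fails.

F1 only.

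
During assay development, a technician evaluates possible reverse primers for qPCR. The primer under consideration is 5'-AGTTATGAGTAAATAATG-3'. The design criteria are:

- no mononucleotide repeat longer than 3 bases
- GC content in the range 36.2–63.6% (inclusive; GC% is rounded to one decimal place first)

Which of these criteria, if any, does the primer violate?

Base counts: A=8, T=6, G=4, C=0 (length 18).
homopolymer run: longest run = 3 ✓
GC content: GC 4/18 = 22.2%, outside 36.2–63.6% ✗

Fails: GC content.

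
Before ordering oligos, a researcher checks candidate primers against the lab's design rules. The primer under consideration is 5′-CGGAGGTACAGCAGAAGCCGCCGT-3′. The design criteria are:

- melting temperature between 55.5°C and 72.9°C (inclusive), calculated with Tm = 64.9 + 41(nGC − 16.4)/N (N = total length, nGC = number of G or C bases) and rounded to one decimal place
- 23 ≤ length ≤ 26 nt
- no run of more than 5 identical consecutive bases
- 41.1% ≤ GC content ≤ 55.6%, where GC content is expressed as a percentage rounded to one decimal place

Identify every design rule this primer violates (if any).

Fails: GC content.

Base counts: A=6, T=2, G=9, C=7 (length 24).
Tm: Tm = 64.9 + 41·(16 − 16.4)/24 = 64.2°C ✓
length: length 24 ✓
homopolymer run: longest run = 2 ✓
GC content: GC 16/24 = 66.7%, outside 41.1–55.6% ✗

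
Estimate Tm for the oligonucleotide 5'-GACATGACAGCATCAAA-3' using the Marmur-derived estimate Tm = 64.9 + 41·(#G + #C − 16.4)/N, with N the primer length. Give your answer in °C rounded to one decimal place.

42.2°C

Base counts: A=8, T=2, G=3, C=4; G+C = 7, N = 17.
Tm = 64.9 + 41·(7 − 16.4)/17 = 64.9 + -385.40/17 = 42.2°C.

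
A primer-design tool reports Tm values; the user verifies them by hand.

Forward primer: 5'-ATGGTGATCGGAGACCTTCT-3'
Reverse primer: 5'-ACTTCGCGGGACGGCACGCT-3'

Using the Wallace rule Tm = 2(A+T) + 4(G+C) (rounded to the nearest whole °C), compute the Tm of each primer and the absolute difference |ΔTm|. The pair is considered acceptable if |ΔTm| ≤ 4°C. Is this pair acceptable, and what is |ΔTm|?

|ΔTm| = 8°C; the pair is not acceptable.

Forward: A=4 T=6 G=6 C=4 → Tm = 2·10 + 4·10 = 60°C.
Reverse: A=3 T=3 G=7 C=7 → Tm = 2·6 + 4·14 = 68°C.
|ΔTm| = |60 − 68| = 8°C, > 4°C.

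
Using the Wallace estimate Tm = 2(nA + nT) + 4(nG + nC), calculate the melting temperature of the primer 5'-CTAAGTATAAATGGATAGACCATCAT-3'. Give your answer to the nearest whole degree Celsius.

Base counts: A=11, T=7, G=4, C=4 (length 26).
Tm = 2·(11+7) + 4·(4+4) = 2·18 + 4·8 = 36 + 32 = 68°C.

68°C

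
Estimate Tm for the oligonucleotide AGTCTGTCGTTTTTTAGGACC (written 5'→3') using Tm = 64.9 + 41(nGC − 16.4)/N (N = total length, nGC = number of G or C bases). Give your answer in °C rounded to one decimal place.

50.5°C

Base counts: A=3, T=9, G=5, C=4; G+C = 9, N = 21.
Tm = 64.9 + 41·(9 − 16.4)/21 = 64.9 + -303.40/21 = 50.5°C.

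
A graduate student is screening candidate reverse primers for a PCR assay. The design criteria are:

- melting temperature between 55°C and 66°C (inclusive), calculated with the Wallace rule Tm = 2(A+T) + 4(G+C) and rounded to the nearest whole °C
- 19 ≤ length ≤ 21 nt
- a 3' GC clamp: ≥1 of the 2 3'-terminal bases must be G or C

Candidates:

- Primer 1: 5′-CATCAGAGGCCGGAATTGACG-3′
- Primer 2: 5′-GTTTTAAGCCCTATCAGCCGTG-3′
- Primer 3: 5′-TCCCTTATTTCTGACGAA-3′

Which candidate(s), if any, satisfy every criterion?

Primer 1 (21 nt, A=6 T=3 G=7 C=5): Tm = 2·9 + 4·12 = 66°C ✓; length 21 ✓; 3' end CG has 2 G/C ✓ — passes.
Primer 2 (22 nt, A=4 T=7 G=5 C=6): Tm = 2·11 + 4·11 = 66°C ✓; length 22, outside 19–21 ✗; 3' end TG has 1 G/C ✓ — fails.
Primer 3 (18 nt, A=4 T=7 G=2 C=5): Tm = 2·11 + 4·7 = 50°C, outside 55–66°C ✗; length 18, outside 19–21 ✗; 3' end AA has 0 G/C, need ≥1 ✗ — fails.

Primer 1 only.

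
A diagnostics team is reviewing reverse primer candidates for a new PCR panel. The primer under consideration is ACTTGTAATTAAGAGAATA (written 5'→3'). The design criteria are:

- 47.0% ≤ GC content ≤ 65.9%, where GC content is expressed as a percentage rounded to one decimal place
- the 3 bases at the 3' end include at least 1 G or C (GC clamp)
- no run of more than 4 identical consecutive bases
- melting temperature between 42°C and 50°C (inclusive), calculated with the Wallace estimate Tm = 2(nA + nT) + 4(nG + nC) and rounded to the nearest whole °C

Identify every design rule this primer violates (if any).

Fails: GC content, GC clamp.

Base counts: A=9, T=6, G=3, C=1 (length 19).
GC content: GC 4/19 = 21.1%, outside 47.0–65.9% ✗
GC clamp: 3' end ATA has 0 G/C, need ≥1 ✗
homopolymer run: longest run = 2 ✓
Tm: Tm = 2·15 + 4·4 = 46°C ✓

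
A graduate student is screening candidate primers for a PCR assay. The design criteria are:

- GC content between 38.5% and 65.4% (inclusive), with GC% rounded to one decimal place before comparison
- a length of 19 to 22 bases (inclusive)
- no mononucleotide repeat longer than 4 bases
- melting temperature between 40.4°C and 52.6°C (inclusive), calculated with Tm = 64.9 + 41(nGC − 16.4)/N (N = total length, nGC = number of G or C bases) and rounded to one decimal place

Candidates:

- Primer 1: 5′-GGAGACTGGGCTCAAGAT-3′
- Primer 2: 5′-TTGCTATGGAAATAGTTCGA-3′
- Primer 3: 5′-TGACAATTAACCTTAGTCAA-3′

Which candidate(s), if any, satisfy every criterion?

Primer 1 (18 nt, A=5 T=3 G=7 C=3): GC 10/18 = 55.6% ✓; length 18, outside 19–22 ✗; longest run = 3 ✓; Tm = 64.9 + 41·(10 − 16.4)/18 = 50.3°C ✓ — fails.
Primer 2 (20 nt, A=6 T=7 G=5 C=2): GC 7/20 = 35.0%, outside 38.5–65.4% ✗; length 20 ✓; longest run = 3 ✓; Tm = 64.9 + 41·(7 − 16.4)/20 = 45.6°C ✓ — fails.
Primer 3 (20 nt, A=8 T=6 G=2 C=4): GC 6/20 = 30.0%, outside 38.5–65.4% ✗; length 20 ✓; longest run = 2 ✓; Tm = 64.9 + 41·(6 − 16.4)/20 = 43.6°C ✓ — fails.

None of the candidates satisfy all criteria.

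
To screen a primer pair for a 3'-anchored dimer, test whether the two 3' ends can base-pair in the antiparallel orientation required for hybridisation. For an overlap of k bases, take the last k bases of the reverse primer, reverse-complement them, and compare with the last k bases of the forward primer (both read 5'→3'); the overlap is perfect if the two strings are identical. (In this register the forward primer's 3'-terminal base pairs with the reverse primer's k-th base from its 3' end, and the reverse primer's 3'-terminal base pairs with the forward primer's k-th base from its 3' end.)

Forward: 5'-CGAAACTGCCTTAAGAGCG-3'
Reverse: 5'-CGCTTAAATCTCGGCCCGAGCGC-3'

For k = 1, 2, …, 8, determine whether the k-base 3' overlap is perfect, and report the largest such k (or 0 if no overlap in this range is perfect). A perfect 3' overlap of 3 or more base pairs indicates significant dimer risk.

Longest perfect overlap: 3 complementary base pairs; significant dimer risk (threshold 3).

Last 8 bases (5'→3') — forward …TAAGAGCG, reverse …CCGAGCGC.
Reverse complement of the reverse primer's last 8 bases: GCGCTCGG; its first k bases are the reverse complement of the reverse primer's last k bases, so a perfect k-base overlap needs the forward primer's last k bases to equal them.
Comparing (forward last k vs required): k=1: G vs G ✓; k=2: CG vs GC ✗; k=3: GCG vs GCG ✓; k=4: AGCG vs GCGC ✗; k=5: GAGCG vs GCGCT ✗; k=6: AGAGCG vs GCGCTC ✗; k=7: AAGAGCG vs GCGCTCG ✗; k=8: TAAGAGCG vs GCGCTCGG ✗.
Perfect overlaps at k = 1, 3; the largest is 3.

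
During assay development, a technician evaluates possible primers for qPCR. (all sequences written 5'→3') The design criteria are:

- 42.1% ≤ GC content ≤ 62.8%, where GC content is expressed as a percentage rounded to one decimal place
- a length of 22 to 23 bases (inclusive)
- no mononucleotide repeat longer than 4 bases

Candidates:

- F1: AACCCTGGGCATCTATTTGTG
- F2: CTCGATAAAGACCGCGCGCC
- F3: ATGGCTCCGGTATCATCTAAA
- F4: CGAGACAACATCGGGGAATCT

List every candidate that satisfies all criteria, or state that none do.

F1 (21 nt, A=4 T=7 G=5 C=5): GC 10/21 = 47.6% ✓; length 21, outside 22–23 ✗; longest run = 3 ✓ — fails.
F2 (20 nt, A=5 T=2 G=5 C=8): GC 13/20 = 65.0%, outside 42.1–62.8% ✗; length 20, outside 22–23 ✗; longest run = 3 ✓ — fails.
F3 (21 nt, A=6 T=6 G=4 C=5): GC 9/21 = 42.9% ✓; length 21, outside 22–23 ✗; longest run = 3 ✓ — fails.
F4 (21 nt, A=7 T=3 G=6 C=5): GC 11/21 = 52.4% ✓; length 21, outside 22–23 ✗; longest run = 4 ✓ — fails.

None of the candidates satisfy all criteria.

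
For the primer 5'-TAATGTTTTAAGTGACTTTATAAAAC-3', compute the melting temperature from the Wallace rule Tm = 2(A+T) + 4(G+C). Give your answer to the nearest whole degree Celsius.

Base counts: A=10, T=11, G=3, C=2 (length 26).
Tm = 2·(10+11) + 4·(3+2) = 2·21 + 4·5 = 42 + 20 = 62°C.

62°C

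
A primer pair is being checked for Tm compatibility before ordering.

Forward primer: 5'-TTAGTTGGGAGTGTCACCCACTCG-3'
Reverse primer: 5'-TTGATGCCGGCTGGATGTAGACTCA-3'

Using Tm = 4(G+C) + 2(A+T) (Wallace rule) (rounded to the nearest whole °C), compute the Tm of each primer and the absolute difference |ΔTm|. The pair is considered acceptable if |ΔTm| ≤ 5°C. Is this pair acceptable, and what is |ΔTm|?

|ΔTm| = 2°C; the pair is acceptable.

Forward: A=4 T=7 G=7 C=6 → Tm = 2·11 + 4·13 = 74°C.
Reverse: A=5 T=7 G=8 C=5 → Tm = 2·12 + 4·13 = 76°C.
|ΔTm| = |74 − 76| = 2°C, ≤ 5°C.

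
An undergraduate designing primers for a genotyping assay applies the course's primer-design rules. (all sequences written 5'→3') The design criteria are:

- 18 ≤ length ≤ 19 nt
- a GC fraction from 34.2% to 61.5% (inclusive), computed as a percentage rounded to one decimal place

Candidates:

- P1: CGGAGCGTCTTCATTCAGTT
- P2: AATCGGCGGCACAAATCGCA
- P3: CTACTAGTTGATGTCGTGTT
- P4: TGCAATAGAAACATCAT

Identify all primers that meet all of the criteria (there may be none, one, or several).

None of the candidates satisfy all criteria.

P1 (20 nt, A=3 T=7 G=5 C=5): length 20, outside 18–19 ✗; GC 10/20 = 50.0% ✓ — fails.
P2 (20 nt, A=7 T=2 G=5 C=6): length 20, outside 18–19 ✗; GC 11/20 = 55.0% ✓ — fails.
P3 (20 nt, A=3 T=9 G=5 C=3): length 20, outside 18–19 ✗; GC 8/20 = 40.0% ✓ — fails.
P4 (17 nt, A=8 T=4 G=2 C=3): length 17, outside 18–19 ✗; GC 5/17 = 29.4%, outside 34.2–61.5% ✗ — fails.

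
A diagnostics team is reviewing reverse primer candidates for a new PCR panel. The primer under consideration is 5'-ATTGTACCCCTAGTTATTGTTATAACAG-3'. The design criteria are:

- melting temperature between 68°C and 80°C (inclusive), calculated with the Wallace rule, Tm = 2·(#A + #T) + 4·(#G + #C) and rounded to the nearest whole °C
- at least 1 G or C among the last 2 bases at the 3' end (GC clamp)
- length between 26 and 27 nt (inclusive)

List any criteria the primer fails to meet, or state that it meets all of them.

Base counts: A=8, T=11, G=4, C=5 (length 28).
Tm: Tm = 2·19 + 4·9 = 74°C ✓
GC clamp: 3' end AG has 1 G/C ✓
length: length 28, outside 26–27 ✗

Fails: length.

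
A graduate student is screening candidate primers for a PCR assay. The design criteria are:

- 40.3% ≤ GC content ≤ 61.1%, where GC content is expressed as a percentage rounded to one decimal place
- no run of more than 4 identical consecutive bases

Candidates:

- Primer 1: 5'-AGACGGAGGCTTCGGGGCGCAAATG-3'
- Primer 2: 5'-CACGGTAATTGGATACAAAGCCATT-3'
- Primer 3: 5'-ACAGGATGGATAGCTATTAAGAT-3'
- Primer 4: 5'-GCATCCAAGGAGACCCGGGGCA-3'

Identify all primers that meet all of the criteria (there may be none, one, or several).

None of the candidates satisfy all criteria.

Primer 1 (25 nt, A=6 T=3 G=11 C=5): GC 16/25 = 64.0%, outside 40.3–61.1% ✗; longest run = 4 ✓ — fails.
Primer 2 (25 nt, A=9 T=6 G=5 C=5): GC 10/25 = 40.0%, outside 40.3–61.1% ✗; longest run = 3 ✓ — fails.
Primer 3 (23 nt, A=9 T=6 G=6 C=2): GC 8/23 = 34.8%, outside 40.3–61.1% ✗; longest run = 2 ✓ — fails.
Primer 4 (22 nt, A=6 T=1 G=8 C=7): GC 15/22 = 68.2%, outside 40.3–61.1% ✗; longest run = 4 ✓ — fails.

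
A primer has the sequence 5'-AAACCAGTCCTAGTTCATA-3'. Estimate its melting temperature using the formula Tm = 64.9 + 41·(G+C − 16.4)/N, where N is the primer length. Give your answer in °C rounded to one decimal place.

44.6°C

Base counts: A=7, T=5, G=2, C=5; G+C = 7, N = 19.
Tm = 64.9 + 41·(7 − 16.4)/19 = 64.9 + -385.40/19 = 44.6°C.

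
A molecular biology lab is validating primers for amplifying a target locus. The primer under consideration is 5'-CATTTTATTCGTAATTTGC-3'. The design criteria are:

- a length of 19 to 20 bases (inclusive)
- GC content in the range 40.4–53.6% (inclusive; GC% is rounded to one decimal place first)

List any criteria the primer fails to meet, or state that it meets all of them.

Fails: GC content.

Base counts: A=4, T=10, G=2, C=3 (length 19).
length: length 19 ✓
GC content: GC 5/19 = 26.3%, outside 40.4–53.6% ✗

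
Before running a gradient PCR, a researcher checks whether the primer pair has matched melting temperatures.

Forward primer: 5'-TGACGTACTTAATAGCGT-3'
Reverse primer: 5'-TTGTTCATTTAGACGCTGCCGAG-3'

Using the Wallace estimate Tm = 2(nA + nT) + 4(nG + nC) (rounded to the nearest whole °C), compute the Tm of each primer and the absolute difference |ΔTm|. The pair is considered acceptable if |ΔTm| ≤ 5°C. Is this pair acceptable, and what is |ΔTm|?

Forward: A=5 T=6 G=4 C=3 → Tm = 2·11 + 4·7 = 50°C.
Reverse: A=4 T=8 G=6 C=5 → Tm = 2·12 + 4·11 = 68°C.
|ΔTm| = |50 − 68| = 18°C, > 5°C.

|ΔTm| = 18°C; the pair is not acceptable.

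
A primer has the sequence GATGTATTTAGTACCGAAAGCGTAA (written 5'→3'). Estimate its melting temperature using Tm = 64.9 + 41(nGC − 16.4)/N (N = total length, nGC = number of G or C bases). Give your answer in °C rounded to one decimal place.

Base counts: A=9, T=7, G=6, C=3; G+C = 9, N = 25.
Tm = 64.9 + 41·(9 − 16.4)/25 = 64.9 + -303.40/25 = 52.8°C.

52.8°C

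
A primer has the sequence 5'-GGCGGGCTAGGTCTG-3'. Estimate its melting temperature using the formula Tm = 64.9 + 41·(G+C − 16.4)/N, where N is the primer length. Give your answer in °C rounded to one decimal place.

Base counts: A=1, T=3, G=8, C=3; G+C = 11, N = 15.
Tm = 64.9 + 41·(11 − 16.4)/15 = 64.9 + -221.40/15 = 50.1°C.

50.1°C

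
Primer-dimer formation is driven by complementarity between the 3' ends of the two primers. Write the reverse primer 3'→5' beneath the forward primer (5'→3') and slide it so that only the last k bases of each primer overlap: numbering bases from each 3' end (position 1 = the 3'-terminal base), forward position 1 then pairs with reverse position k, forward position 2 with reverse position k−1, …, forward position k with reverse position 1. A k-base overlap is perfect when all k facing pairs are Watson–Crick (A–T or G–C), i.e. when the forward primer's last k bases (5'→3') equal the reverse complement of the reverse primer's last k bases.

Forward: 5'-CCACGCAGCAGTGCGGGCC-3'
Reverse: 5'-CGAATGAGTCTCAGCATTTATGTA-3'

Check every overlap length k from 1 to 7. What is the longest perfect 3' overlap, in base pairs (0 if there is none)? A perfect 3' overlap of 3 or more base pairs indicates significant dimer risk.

Longest perfect overlap: 0 complementary base pairs; below the dimer-risk threshold (threshold 3).

Last 7 bases (5'→3') — forward …GCGGGCC, reverse …TTATGTA.
Reverse complement of the reverse primer's last 7 bases: TACATAA; its first k bases are the reverse complement of the reverse primer's last k bases, so a perfect k-base overlap needs the forward primer's last k bases to equal them.
Comparing (forward last k vs required): k=1: C vs T ✗; k=2: CC vs TA ✗; k=3: GCC vs TAC ✗; k=4: GGCC vs TACA ✗; k=5: GGGCC vs TACAT ✗; k=6: CGGGCC vs TACATA ✗; k=7: GCGGGCC vs TACATAA ✗.
No overlap length from 1 to 7 is perfect, so the longest perfect 3' overlap is 0.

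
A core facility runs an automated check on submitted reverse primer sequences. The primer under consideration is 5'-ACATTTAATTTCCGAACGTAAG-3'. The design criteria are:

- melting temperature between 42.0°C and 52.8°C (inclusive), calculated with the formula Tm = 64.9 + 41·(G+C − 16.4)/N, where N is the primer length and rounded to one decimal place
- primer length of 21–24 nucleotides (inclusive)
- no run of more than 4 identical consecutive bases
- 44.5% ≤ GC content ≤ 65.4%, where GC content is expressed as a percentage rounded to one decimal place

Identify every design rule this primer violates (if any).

Fails: GC content.

Base counts: A=8, T=7, G=3, C=4 (length 22).
Tm: Tm = 64.9 + 41·(7 − 16.4)/22 = 47.4°C ✓
length: length 22 ✓
homopolymer run: longest run = 3 ✓
GC content: GC 7/22 = 31.8%, outside 44.5–65.4% ✗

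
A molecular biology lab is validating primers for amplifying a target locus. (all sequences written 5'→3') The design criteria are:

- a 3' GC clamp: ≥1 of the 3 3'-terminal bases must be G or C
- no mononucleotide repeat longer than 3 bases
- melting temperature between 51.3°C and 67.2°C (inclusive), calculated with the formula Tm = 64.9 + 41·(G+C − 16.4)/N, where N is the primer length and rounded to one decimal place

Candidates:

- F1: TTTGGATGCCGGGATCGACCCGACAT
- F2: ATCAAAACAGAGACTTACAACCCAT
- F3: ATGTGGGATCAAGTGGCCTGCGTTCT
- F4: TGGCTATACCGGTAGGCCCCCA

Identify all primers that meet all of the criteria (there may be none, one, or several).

F1 (26 nt, A=5 T=6 G=8 C=7): 3' end CAT has 1 G/C ✓; longest run = 3 ✓; Tm = 64.9 + 41·(15 − 16.4)/26 = 62.7°C ✓ — passes.
F2 (25 nt, A=12 T=4 G=2 C=7): 3' end CAT has 1 G/C ✓; longest run = 4, exceeds 3 ✗; Tm = 64.9 + 41·(9 − 16.4)/25 = 52.8°C ✓ — fails.
F3 (26 nt, A=4 T=8 G=9 C=5): 3' end TCT has 1 G/C ✓; longest run = 3 ✓; Tm = 64.9 + 41·(14 − 16.4)/26 = 61.1°C ✓ — passes.
F4 (22 nt, A=4 T=4 G=6 C=8): 3' end CCA has 2 G/C ✓; longest run = 5, exceeds 3 ✗; Tm = 64.9 + 41·(14 − 16.4)/22 = 60.4°C ✓ — fails.

F1 and F3.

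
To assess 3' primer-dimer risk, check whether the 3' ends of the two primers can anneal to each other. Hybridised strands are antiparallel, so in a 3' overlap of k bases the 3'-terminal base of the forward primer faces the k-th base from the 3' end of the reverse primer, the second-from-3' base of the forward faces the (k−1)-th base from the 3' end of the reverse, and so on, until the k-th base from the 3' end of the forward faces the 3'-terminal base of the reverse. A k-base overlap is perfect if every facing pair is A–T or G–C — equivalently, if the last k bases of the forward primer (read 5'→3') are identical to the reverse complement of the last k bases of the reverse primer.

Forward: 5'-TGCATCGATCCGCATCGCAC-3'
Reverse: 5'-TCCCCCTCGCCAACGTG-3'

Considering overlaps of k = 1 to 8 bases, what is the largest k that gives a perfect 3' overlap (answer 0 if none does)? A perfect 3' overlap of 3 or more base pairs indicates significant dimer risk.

Longest perfect overlap: 3 complementary base pairs; significant dimer risk (threshold 3).

Last 8 bases (5'→3') — forward …CATCGCAC, reverse …CCAACGTG.
Reverse complement of the reverse primer's last 8 bases: CACGTTGG; its first k bases are the reverse complement of the reverse primer's last k bases, so a perfect k-base overlap needs the forward primer's last k bases to equal them.
Comparing (forward last k vs required): k=1: C vs C ✓; k=2: AC vs CA ✗; k=3: CAC vs CAC ✓; k=4: GCAC vs CACG ✗; k=5: CGCAC vs CACGT ✗; k=6: TCGCAC vs CACGTT ✗; k=7: ATCGCAC vs CACGTTG ✗; k=8: CATCGCAC vs CACGTTGG ✗.
Perfect overlaps at k = 1, 3; the largest is 3.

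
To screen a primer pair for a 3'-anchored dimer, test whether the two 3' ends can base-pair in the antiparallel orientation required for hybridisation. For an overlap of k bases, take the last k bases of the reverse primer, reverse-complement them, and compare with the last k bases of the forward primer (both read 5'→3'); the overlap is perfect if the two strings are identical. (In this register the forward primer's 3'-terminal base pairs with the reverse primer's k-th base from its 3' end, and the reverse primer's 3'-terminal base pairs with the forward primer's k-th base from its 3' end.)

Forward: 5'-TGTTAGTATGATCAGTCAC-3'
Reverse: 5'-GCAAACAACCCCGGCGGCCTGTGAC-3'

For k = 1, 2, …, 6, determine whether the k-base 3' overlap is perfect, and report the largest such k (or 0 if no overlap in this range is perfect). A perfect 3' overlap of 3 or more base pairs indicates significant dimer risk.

Last 6 bases (5'→3') — forward …AGTCAC, reverse …TGTGAC.
Reverse complement of the reverse primer's last 6 bases: GTCACA; its first k bases are the reverse complement of the reverse primer's last k bases, so a perfect k-base overlap needs the forward primer's last k bases to equal them.
Comparing (forward last k vs required): k=1: C vs G ✗; k=2: AC vs GT ✗; k=3: CAC vs GTC ✗; k=4: TCAC vs GTCA ✗; k=5: GTCAC vs GTCAC ✓; k=6: AGTCAC vs GTCACA ✗.
Only k = 5 is perfect, so the longest perfect 3' overlap is 5.

Longest perfect overlap: 5 complementary base pairs; significant dimer risk (threshold 3).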